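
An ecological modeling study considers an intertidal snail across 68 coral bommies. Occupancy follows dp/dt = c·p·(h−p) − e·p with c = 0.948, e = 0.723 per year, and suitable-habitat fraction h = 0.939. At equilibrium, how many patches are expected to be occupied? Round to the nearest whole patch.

12

p* = h − e/c = 0.939 − 0.7627 = 0.1763.
Expected occupied patches = N × p* = 68 × 0.1763 = 11.99 ≈ 12.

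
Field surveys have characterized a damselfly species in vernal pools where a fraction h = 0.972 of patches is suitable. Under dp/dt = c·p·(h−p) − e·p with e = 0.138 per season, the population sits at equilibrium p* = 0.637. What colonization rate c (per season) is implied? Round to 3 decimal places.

0.412

At equilibrium c(h−p*) = e, so c = e/(h−p*).
c = 0.138/(0.972 − 0.637) = 0.138/0.3350 = 0.4119.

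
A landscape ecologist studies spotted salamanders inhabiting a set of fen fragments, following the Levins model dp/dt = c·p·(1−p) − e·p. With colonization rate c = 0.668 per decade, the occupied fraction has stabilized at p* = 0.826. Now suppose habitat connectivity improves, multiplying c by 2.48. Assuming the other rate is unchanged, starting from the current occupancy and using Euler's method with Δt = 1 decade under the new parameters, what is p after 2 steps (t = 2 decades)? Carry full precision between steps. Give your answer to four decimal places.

Balance c(1−p*) = e gives e = 0.668×(1 − 0.82600) = 0.11623.
Starting from p₀ = 0.82600; update p ← p + (dp/dt)·Δt with the new parameters.
t = 1: p = 0.82600 + (+0.14209) = 0.96809
t = 2: p = 0.96809 + (-0.06135) = 0.90674

0.9067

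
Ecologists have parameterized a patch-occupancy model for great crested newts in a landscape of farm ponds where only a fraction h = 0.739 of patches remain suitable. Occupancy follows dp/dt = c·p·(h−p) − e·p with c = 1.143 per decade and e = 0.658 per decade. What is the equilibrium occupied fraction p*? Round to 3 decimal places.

0.163

Setting dp/dt = 0 and dividing by p* gives c·(h−p*) = e.
So p* = h − e/c = 0.739 − 0.658/1.143 = 0.739 − 0.5757 = 0.1633.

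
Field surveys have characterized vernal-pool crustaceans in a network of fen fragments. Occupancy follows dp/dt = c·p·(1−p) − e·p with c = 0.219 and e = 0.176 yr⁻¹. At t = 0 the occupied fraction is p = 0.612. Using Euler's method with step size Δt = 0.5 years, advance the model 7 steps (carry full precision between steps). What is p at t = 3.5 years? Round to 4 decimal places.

Update rule: p ← p + [c·p·(1−p) − e·p]·Δt with Δt = 0.5.
t = 0.5: p = 0.61200 + (-0.02785) = 0.58415
t = 1: p = 0.58415 + (-0.02481) = 0.55934
t = 1.5: p = 0.55934 + (-0.02223) = 0.53711
t = 2: p = 0.53711 + (-0.02004) = 0.51707
t = 2.5: p = 0.51707 + (-0.01816) = 0.49891
t = 3: p = 0.49891 + (-0.01653) = 0.48238
t = 3.5: p = 0.48238 + (-0.01511) = 0.46727

0.4673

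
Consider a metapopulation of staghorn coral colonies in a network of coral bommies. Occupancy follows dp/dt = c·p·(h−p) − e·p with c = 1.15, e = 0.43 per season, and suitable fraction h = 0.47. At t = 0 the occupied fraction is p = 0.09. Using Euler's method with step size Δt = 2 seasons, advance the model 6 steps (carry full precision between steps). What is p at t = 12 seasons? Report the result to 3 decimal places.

0.095

Update rule: p ← p + [c·p·(h−p) − e·p]·Δt with Δt = 2.
step 1: Δp = +0.00126, p = 0.09126
step 2: Δp = +0.00101, p = 0.09227
step 3: Δp = +0.00081, p = 0.09308
step 4: Δp = +0.00064, p = 0.09373
step 5: Δp = +0.00051, p = 0.09423
step 6: Δp = +0.00040, p = 0.09464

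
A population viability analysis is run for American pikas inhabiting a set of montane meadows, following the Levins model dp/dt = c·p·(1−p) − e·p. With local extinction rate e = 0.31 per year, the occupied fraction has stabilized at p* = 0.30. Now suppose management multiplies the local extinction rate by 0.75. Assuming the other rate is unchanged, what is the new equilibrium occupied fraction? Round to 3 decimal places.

0.475

Balance c(1−p*) = e gives c = e/(1 − 0.30000) = 0.31/0.70000 = 0.44286.
New p* = 1 − e/c = 1 − 0.23250/0.44286 = 0.47500.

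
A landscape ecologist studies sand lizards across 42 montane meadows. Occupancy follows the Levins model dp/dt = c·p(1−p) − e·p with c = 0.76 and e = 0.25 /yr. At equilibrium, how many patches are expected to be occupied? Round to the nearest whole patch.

28

p* = 1 − e/c = 1 − 0.25/0.76 = 0.6711.
Expected occupied patches = N × p* = 42 × 0.6711 = 28.18 ≈ 28.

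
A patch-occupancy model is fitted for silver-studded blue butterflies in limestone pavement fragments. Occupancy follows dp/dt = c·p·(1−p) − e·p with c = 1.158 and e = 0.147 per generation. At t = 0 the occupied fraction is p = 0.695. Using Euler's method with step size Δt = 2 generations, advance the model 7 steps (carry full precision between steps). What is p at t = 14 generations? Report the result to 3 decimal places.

Update rule: p ← p + [c·p·(1−p) − e·p]·Δt with Δt = 2.
step 1: Δp = +0.28660, p = 0.98160
step 2: Δp = -0.24677, p = 0.73483
step 3: Δp = +0.23524, p = 0.97007
step 4: Δp = -0.21796, p = 0.75211
step 5: Δp = +0.21068, p = 0.96279
step 6: Δp = -0.20008, p = 0.76271
step 7: Δp = +0.19493, p = 0.95763

0.958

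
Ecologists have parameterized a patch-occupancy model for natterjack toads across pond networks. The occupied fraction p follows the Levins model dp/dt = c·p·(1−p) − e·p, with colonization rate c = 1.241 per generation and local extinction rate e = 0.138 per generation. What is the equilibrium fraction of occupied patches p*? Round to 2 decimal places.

0.89

Setting dp/dt = 0 and dividing through by p* gives c·(1−p*) = e.
So p* = 1 − e/c = 1 − 0.138/1.241 = 1 − 0.1112 = 0.8888.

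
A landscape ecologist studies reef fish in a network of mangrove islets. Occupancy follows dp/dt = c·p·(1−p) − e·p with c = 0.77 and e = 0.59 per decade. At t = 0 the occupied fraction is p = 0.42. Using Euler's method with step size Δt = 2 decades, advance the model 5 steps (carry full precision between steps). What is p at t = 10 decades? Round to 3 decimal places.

Update rule: p ← p + [c·p·(1−p) − e·p]·Δt with Δt = 2.
step 1: Δp = -0.12046, p = 0.29954
step 2: Δp = -0.03034, p = 0.26920
step 3: Δp = -0.01469, p = 0.25451
step 4: Δp = -0.00813, p = 0.24638
step 5: Δp = -0.00479, p = 0.24159

0.242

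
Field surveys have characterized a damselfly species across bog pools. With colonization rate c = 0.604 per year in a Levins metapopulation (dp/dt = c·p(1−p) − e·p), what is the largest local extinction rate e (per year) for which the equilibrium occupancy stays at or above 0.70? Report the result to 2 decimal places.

1 − e/c ≥ 0.70 ⇒ e ≤ c(1 − 0.70) = 0.604 × 0.3000.
e_max = 0.1812.

0.18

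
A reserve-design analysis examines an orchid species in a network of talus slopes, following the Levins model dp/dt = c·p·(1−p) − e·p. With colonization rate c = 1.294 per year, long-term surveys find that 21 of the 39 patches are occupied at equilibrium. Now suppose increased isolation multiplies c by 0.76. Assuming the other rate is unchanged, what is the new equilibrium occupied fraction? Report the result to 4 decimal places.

0.3927

Observed p* = 21/39 = 0.53846.
Balance c(1−p*) = e gives e = 1.294×(1 − 0.53846) = 0.59723.
New p* = 1 − e/c = 1 − 0.59723/0.98344 = 0.39271.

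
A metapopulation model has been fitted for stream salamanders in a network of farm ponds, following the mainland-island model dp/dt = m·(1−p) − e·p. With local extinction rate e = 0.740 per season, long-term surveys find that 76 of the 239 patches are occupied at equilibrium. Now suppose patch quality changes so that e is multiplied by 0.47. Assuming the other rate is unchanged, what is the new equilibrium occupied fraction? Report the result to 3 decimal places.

0.498

Observed p* = 76/239 = 0.31799.
Balance m(1−p*) = e·p* gives m = e·p*/(1−p*) = 0.740×0.31799/0.68201 = 0.34503.
New p* = m/(m+e) = 0.34503/(0.34503+0.34780) = 0.49800.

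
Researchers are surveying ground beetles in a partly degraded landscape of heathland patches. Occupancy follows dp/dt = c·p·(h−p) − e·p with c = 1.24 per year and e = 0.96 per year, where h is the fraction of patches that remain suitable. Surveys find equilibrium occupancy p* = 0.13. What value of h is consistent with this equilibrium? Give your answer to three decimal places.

At equilibrium c(h−p*) = e, so h = p* + e/c.
h = 0.13 + 0.96/1.24 = 0.13 + 0.7742 = 0.9042.

0.904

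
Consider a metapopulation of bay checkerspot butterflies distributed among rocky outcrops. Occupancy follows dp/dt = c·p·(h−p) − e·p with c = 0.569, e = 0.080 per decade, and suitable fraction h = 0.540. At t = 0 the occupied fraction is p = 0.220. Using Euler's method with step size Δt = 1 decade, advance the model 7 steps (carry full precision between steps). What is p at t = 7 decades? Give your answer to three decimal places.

Update rule: p ← p + [c·p·(h−p) − e·p]·Δt with Δt = 1.
  1  |  dp/dt·Δt = +0.022458  |  p_1 = 0.242458
  2  |  dp/dt·Δt = +0.021652  |  p_2 = 0.264109
  3  |  dp/dt·Δt = +0.020332  |  p_3 = 0.284441
  4  |  dp/dt·Δt = +0.018606  |  p_4 = 0.303047
  5  |  dp/dt·Δt = +0.016615  |  p_5 = 0.319662
  6  |  dp/dt·Δt = +0.014504  |  p_6 = 0.334166
  7  |  dp/dt·Δt = +0.012404  |  p_7 = 0.346570

0.347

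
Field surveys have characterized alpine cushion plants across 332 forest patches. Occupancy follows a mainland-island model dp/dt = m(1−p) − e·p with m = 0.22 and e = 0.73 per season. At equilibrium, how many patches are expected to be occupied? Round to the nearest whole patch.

77

p* = m/(m+e) = 0.22/0.9500 = 0.2316.
Expected occupied patches = N × p* = 332 × 0.2316 = 76.88 ≈ 77.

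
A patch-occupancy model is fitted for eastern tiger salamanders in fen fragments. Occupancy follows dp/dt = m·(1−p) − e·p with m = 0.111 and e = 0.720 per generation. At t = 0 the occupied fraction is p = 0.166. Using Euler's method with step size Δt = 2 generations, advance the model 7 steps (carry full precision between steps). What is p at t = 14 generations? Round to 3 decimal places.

Update rule: p ← p + [m·(1−p) − e·p]·Δt with Δt = 2.
t = 2: p = 0.16600 + (-0.05389) = 0.11211
t = 4: p = 0.11211 + (+0.03568) = 0.14778
t = 6: p = 0.14778 + (-0.02362) = 0.12417
t = 8: p = 0.12417 + (+0.01564) = 0.13980
t = 10: p = 0.13980 + (-0.01035) = 0.12945
t = 12: p = 0.12945 + (+0.00685) = 0.13630
t = 14: p = 0.13630 + (-0.00454) = 0.13177

0.132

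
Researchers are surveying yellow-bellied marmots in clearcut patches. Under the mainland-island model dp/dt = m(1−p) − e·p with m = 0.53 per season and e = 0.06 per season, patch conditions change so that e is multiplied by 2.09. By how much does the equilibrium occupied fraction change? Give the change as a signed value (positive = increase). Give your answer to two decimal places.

-0.09

Before: p* = 0.53/(0.53+0.06) = 0.8983.
After: m = 0.53, e = 0.1254; p* = 0.53/0.6554 = 0.8087.
Δp* = 0.8087 − 0.8983 = -0.0896.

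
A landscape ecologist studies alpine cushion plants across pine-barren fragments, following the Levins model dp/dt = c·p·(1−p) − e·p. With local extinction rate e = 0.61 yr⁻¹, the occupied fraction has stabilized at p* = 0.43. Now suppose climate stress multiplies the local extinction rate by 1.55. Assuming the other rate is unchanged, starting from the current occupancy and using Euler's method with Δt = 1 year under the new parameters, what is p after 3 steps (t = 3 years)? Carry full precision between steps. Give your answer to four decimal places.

Balance c(1−p*) = e gives c = e/(1 − 0.43000) = 0.61/0.57000 = 1.07018.
Starting from p₀ = 0.43000; update p ← p + (dp/dt)·Δt with the new parameters.
step 1: Δp = -0.14427, p = 0.28573
step 2: Δp = -0.05175, p = 0.23399
step 3: Δp = -0.02942, p = 0.20457

0.2046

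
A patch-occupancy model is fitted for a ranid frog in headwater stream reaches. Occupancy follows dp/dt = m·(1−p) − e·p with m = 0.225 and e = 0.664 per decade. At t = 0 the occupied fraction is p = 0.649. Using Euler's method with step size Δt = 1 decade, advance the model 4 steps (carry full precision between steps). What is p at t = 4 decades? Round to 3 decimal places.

0.253

Update rule: p ← p + [m·(1−p) − e·p]·Δt with Δt = 1.
step 1: Δp = -0.35196, p = 0.29704
step 2: Δp = -0.03907, p = 0.25797
step 3: Δp = -0.00434, p = 0.25363
step 4: Δp = -0.00048, p = 0.25315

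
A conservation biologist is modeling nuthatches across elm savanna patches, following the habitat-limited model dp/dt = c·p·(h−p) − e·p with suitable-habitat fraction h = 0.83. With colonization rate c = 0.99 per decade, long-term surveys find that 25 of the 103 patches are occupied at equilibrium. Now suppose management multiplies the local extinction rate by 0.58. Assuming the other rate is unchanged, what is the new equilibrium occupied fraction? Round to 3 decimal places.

0.489

Observed p* = 25/103 = 0.24272.
Balance c(h−p*) = e gives e = 0.99×(0.83 − 0.24272) = 0.58141.
New p* = 0.83 − e/c = 0.83 − 0.33722/0.99000 = 0.48937.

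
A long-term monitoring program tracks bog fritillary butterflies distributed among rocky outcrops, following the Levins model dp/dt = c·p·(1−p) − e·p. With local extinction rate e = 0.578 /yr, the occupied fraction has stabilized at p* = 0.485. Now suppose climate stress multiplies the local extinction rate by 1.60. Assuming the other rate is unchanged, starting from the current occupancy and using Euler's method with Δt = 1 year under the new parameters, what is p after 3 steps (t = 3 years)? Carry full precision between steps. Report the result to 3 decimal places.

Balance c(1−p*) = e gives c = e/(1 − 0.48500) = 0.578/0.51500 = 1.12233.
Starting from p₀ = 0.48500; update p ← p + (dp/dt)·Δt with the new parameters.
t = 1: p = 0.48500 + (-0.16820) = 0.31680
t = 2: p = 0.31680 + (-0.05006) = 0.26674
t = 3: p = 0.26674 + (-0.02716) = 0.23957

0.240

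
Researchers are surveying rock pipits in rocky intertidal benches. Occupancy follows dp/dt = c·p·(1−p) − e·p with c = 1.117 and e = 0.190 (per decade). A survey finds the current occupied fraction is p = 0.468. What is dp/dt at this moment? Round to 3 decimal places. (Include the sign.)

0.189

Colonization term: c·p·(1−p) = 1.117×0.468×0.5320 = 0.27811.
Extinction term: e·p = 0.08892.
dp/dt = 0.27811 − 0.08892 = 0.18919.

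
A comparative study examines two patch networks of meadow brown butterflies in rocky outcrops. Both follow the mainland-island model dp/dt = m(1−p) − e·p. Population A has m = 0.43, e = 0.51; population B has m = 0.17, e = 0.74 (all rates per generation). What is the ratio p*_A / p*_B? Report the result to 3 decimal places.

2.449

A: p*_A = m/(m+e) = 0.43/0.9400 = 0.4574.
B: p*_B = 0.17/0.9100 = 0.1868.
p*_A / p*_B = 0.4574/0.1868 = 2.4487.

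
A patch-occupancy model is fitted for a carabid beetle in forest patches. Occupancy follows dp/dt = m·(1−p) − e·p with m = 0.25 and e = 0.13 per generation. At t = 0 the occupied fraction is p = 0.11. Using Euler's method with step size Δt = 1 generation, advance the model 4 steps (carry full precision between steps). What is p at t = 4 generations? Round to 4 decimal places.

Update rule: p ← p + [m·(1−p) − e·p]·Δt with Δt = 1.
t = 1: p = 0.11000 + (+0.20820) = 0.31820
t = 2: p = 0.31820 + (+0.12908) = 0.44728
t = 3: p = 0.44728 + (+0.08003) = 0.52732
t = 4: p = 0.52732 + (+0.04962) = 0.57694

0.5769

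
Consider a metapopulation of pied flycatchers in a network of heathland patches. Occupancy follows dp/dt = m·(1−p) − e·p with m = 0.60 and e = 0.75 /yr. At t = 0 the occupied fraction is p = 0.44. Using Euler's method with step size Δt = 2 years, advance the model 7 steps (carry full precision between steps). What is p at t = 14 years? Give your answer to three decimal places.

0.627

Update rule: p ← p + [m·(1−p) − e·p]·Δt with Δt = 2.
t = 2: p = 0.44000 + (+0.01200) = 0.45200
t = 4: p = 0.45200 + (-0.02040) = 0.43160
t = 6: p = 0.43160 + (+0.03468) = 0.46628
t = 8: p = 0.46628 + (-0.05896) = 0.40732
t = 10: p = 0.40732 + (+0.10023) = 0.50755
t = 12: p = 0.50755 + (-0.17038) = 0.33717
t = 14: p = 0.33717 + (+0.28965) = 0.62682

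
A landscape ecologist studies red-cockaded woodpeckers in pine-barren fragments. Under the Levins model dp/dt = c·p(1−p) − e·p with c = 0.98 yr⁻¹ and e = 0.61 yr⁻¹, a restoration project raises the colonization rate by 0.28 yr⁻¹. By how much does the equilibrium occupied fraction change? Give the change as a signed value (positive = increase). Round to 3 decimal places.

Before: p* = 1 − 0.61/0.98 = 0.3776.
After the change, c = 1.26, e = 0.61, so p* = 1 − 0.61/1.26 = 0.5159.
Δp* = 0.5159 − 0.3776 = +0.1383.

0.138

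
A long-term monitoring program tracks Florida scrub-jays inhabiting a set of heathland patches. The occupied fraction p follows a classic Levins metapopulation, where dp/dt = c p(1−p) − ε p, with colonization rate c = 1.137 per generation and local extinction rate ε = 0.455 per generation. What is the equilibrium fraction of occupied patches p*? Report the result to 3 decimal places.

Setting dp/dt = 0 and dividing through by p* gives c·(1−p*) = ε.
So p* = 1 − ε/c = 1 − 0.455/1.137 = 1 − 0.4002 = 0.5998.

0.600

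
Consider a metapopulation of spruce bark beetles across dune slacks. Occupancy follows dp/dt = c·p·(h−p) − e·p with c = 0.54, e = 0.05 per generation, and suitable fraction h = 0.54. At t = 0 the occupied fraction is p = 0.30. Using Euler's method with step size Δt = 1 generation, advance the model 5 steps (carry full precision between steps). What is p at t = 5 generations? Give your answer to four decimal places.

Update rule: p ← p + [c·p·(h−p) − e·p]·Δt with Δt = 1.
step 1: Δp = +0.02388, p = 0.32388
step 2: Δp = +0.02160, p = 0.34548
step 3: Δp = +0.01901, p = 0.36450
step 4: Δp = +0.01632, p = 0.38082
step 5: Δp = +0.01369, p = 0.39451

0.3945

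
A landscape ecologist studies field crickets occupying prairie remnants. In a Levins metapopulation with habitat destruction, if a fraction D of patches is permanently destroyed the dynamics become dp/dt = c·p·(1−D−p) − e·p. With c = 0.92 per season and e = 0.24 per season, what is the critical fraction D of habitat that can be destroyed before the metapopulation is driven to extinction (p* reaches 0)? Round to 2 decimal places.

0.74

The nontrivial equilibrium is p* = (1−D) − e/c; extinction occurs when this hits zero.
So D_crit = 1 − e/c = 1 − 0.24/0.92 = 1 − 0.2609 = 0.7391.
This equals the undisturbed p*, a classic result of Lande's extension.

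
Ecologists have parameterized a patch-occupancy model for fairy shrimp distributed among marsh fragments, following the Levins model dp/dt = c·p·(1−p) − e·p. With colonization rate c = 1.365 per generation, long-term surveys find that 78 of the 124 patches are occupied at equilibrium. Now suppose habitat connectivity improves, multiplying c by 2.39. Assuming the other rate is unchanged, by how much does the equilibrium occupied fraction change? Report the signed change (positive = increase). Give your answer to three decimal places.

0.216

Observed p* = 78/124 = 0.62903.
Balance c(1−p*) = e gives e = 1.365×(1 − 0.62903) = 0.50637.
New p* = 1 − e/c = 1 − 0.50637/3.26235 = 0.84478.
Δp* = 0.84478 − 0.62903 = +0.21575.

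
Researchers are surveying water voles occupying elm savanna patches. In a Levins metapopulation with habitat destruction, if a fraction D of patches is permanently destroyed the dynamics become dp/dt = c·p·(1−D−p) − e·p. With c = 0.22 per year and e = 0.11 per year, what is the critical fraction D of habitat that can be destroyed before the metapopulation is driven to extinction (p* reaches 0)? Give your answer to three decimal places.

The nontrivial equilibrium is p* = (1−D) − e/c; extinction occurs when this hits zero.
So D_crit = 1 − e/c = 1 − 0.11/0.22 = 1 − 0.5000 = 0.5000.
This equals the undisturbed p*, a classic result of Lande's extension.

0.500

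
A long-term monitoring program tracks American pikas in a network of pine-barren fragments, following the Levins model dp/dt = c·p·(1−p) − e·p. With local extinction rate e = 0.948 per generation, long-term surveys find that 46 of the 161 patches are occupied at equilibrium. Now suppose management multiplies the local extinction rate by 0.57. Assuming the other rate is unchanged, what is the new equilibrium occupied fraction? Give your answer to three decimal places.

0.593

Observed p* = 46/161 = 0.28571.
Balance c(1−p*) = e gives c = e/(1 − 0.28571) = 0.948/0.71429 = 1.32719.
New p* = 1 − e/c = 1 − 0.54036/1.32719 = 0.59285.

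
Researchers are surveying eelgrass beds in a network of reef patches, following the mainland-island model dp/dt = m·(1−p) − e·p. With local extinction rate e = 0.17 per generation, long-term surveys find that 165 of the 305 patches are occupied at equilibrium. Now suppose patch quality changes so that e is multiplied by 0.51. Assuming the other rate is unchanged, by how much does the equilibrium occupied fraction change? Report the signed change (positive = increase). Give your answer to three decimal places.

Observed p* = 165/305 = 0.54098.
Balance m(1−p*) = e·p* gives m = e·p*/(1−p*) = 0.17×0.54098/0.45902 = 0.20035.
New p* = m/(m+e) = 0.20035/(0.20035+0.08670) = 0.69796.
Δp* = 0.69796 − 0.54098 = +0.15698.

0.157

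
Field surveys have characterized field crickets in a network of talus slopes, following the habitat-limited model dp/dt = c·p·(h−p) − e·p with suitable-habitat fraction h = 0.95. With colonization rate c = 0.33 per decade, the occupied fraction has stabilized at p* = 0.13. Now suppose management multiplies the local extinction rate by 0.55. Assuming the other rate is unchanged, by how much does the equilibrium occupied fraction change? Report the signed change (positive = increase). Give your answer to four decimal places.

0.3690

Balance c(h−p*) = e gives e = 0.33×(0.95 − 0.13000) = 0.27060.
New p* = 0.95 − e/c = 0.95 − 0.14883/0.33000 = 0.49900.
Δp* = 0.49900 − 0.13000 = +0.36900.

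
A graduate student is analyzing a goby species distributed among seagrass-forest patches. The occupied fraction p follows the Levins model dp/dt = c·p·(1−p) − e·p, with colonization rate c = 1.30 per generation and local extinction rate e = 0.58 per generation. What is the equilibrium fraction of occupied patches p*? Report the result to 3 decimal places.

0.554

At equilibrium, colonization balances extinction: c·p*·(1−p*) = e·p*.
So p* = 1 − e/c = 1 − 0.58/1.30 = 1 − 0.4462 = 0.5538.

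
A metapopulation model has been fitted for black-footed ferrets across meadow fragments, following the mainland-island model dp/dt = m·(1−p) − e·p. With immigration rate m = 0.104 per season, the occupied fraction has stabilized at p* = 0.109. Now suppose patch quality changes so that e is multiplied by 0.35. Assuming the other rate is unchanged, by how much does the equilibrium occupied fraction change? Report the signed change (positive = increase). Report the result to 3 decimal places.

0.150

Balance m(1−p*) = e·p* gives e = m(1−p*)/p* = 0.104×0.89100/0.10900 = 0.85013.
New p* = m/(m+e) = 0.10400/(0.10400+0.29755) = 0.25900.
Δp* = 0.25900 − 0.10900 = +0.15000.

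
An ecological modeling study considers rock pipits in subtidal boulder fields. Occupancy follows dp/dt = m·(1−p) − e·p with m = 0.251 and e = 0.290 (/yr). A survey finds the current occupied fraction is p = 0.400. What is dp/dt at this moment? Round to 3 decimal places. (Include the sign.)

0.035

Colonization term: m·(1−p) = 0.251×0.6000 = 0.15060.
Extinction term: e·p = 0.11600.
dp/dt = 0.15060 − 0.11600 = 0.03460.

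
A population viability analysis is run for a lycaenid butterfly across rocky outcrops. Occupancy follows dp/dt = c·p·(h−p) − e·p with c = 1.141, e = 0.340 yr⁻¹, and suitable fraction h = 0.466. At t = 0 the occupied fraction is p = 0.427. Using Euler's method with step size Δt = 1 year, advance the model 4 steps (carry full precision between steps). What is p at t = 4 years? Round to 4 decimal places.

0.2136

Update rule: p ← p + [c·p·(h−p) − e·p]·Δt with Δt = 1.
t = 1: p = 0.42700 + (-0.12618) = 0.30082
t = 2: p = 0.30082 + (-0.04558) = 0.25524
t = 3: p = 0.25524 + (-0.02540) = 0.22984
t = 4: p = 0.22984 + (-0.01621) = 0.21362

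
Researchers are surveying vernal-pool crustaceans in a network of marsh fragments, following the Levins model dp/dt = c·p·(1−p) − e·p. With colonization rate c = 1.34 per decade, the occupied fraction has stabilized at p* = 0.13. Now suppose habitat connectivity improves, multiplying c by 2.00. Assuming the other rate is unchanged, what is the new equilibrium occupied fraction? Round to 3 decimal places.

Balance c(1−p*) = e gives e = 1.34×(1 − 0.13000) = 1.16580.
New p* = 1 − e/c = 1 − 1.16580/2.68000 = 0.56500.

0.565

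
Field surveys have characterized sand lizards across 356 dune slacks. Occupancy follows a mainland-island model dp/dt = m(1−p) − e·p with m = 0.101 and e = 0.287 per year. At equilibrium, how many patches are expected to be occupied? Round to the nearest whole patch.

p* = m/(m+e) = 0.101/0.3880 = 0.2603.
Expected occupied patches = N × p* = 356 × 0.2603 = 92.67 ≈ 93.

93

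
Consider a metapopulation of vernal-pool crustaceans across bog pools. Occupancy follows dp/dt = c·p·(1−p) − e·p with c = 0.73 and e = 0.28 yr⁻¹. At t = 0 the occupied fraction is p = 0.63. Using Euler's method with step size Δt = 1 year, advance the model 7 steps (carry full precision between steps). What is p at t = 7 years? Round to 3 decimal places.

Update rule: p ← p + [c·p·(1−p) − e·p]·Δt with Δt = 1.
p: 0.63000 → 0.62376  (Δp = -0.00624)
p: 0.62376 → 0.62043  (Δp = -0.00334)
p: 0.62043 → 0.61862  (Δp = -0.00181)
p: 0.61862 → 0.61764  (Δp = -0.00099)
p: 0.61764 → 0.61710  (Δp = -0.00054)
p: 0.61710 → 0.61680  (Δp = -0.00030)
p: 0.61680 → 0.61664  (Δp = -0.00016)

0.617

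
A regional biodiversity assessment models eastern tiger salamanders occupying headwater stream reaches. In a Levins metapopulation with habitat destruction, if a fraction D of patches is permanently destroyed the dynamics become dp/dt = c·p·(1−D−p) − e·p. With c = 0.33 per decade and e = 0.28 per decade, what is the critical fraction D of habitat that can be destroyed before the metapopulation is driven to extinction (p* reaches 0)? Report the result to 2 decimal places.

The nontrivial equilibrium is p* = (1−D) − e/c; extinction occurs when this hits zero.
So D_crit = 1 − e/c = 1 − 0.28/0.33 = 1 − 0.8485 = 0.1515.
Note this equals the original equilibrium occupancy — the Levins extinction-debt result.

0.15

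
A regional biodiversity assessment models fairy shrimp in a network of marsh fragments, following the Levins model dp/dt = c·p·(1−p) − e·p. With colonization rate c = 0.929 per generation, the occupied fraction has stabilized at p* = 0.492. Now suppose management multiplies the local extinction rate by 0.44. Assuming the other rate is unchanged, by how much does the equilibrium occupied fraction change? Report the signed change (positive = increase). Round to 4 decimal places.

Balance c(1−p*) = e gives e = 0.929×(1 − 0.49200) = 0.47193.
New p* = 1 − e/c = 1 − 0.20765/0.92900 = 0.77648.
Δp* = 0.77648 − 0.49200 = +0.28448.

0.2845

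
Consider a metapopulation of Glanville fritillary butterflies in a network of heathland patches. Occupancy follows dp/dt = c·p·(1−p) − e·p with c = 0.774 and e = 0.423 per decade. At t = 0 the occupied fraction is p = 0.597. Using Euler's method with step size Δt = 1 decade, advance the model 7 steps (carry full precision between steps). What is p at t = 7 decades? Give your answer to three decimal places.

0.458

Update rule: p ← p + [c·p·(1−p) − e·p]·Δt with Δt = 1.
t = 1: p = 0.59700 + (-0.06631) = 0.53069
t = 2: p = 0.53069 + (-0.03171) = 0.49898
t = 3: p = 0.49898 + (-0.01757) = 0.48141
t = 4: p = 0.48141 + (-0.01040) = 0.47101
t = 5: p = 0.47101 + (-0.00639) = 0.46462
t = 6: p = 0.46462 + (-0.00400) = 0.46062
t = 7: p = 0.46062 + (-0.00254) = 0.45808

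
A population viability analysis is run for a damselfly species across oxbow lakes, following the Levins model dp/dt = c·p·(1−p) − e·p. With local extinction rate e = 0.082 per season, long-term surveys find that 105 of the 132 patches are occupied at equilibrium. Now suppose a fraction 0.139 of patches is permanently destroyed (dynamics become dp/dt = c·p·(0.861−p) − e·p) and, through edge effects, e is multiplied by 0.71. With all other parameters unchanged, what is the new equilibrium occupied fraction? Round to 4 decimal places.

Observed p* = 105/132 = 0.79545.
Balance c(1−p*) = e gives c = e/(1 − 0.79545) = 0.082/0.20455 = 0.40088.
New p* = 0.861 − e/c = 0.861 − 0.05822/0.40088 = 0.71577.

0.7158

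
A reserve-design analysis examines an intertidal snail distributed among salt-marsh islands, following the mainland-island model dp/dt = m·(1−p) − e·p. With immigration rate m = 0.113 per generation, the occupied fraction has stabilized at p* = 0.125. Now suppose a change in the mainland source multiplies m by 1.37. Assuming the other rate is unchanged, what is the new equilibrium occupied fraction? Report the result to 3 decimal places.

0.164

Balance m(1−p*) = e·p* gives e = m(1−p*)/p* = 0.113×0.87500/0.12500 = 0.79100.
New p* = m/(m+e) = 0.15481/(0.15481+0.79100) = 0.16368.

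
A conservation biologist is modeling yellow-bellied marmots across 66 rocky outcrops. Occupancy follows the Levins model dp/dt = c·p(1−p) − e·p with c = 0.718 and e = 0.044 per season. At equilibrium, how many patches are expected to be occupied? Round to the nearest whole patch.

62

p* = 1 − e/c = 1 − 0.044/0.718 = 0.9387.
Expected occupied patches = N × p* = 66 × 0.9387 = 61.96 ≈ 62.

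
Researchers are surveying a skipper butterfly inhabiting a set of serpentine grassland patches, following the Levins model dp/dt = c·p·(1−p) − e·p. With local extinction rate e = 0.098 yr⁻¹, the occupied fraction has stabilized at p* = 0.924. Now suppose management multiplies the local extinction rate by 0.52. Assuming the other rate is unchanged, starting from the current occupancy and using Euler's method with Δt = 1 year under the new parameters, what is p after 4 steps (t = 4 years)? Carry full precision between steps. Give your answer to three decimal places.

0.960

Balance c(1−p*) = e gives c = e/(1 − 0.92400) = 0.098/0.07600 = 1.28947.
Starting from p₀ = 0.92400; update p ← p + (dp/dt)·Δt with the new parameters.
t = 1: p = 0.92400 + (+0.04346) = 0.96746
t = 2: p = 0.96746 + (-0.00871) = 0.95875
t = 3: p = 0.95875 + (+0.00214) = 0.96089
t = 4: p = 0.96089 + (-0.00051) = 0.96038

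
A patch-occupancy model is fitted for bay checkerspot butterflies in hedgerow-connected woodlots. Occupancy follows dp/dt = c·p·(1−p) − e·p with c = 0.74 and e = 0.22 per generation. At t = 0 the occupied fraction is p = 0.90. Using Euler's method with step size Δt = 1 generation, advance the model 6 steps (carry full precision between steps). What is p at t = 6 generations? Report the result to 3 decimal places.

Update rule: p ← p + [c·p·(1−p) − e·p]·Δt with Δt = 1.
p: 0.90000 → 0.76860  (Δp = -0.13140)
p: 0.76860 → 0.73112  (Δp = -0.03748)
p: 0.73112 → 0.71575  (Δp = -0.01537)
p: 0.71575 → 0.70884  (Δp = -0.00691)
p: 0.70884 → 0.70562  (Δp = -0.00322)
p: 0.70562 → 0.70410  (Δp = -0.00152)

0.704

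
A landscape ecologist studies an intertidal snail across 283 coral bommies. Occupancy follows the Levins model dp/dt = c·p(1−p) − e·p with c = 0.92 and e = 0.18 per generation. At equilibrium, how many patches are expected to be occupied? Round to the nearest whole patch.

228

p* = 1 − e/c = 1 − 0.18/0.92 = 0.8043.
Expected occupied patches = N × p* = 283 × 0.8043 = 227.63 ≈ 228.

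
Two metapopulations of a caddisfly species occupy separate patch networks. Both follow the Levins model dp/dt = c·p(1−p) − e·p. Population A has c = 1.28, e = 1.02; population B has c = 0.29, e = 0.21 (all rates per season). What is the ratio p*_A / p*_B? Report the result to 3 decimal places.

0.736

A: p*_A = 1 − 1.02/1.28 = 0.2031.
B: p*_B = 1 − 0.21/0.29 = 0.2759.
p*_A / p*_B = 0.2031/0.2759 = 0.7363.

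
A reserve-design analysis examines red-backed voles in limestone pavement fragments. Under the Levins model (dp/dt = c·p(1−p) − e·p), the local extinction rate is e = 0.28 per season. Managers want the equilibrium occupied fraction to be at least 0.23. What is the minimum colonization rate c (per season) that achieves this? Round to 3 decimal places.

p* = 1 − e/c ≥ 0.23 requires e/c ≤ 0.7700, i.e. c ≥ e/0.7700.
c_min = 0.28/0.7700 = 0.3636.

0.364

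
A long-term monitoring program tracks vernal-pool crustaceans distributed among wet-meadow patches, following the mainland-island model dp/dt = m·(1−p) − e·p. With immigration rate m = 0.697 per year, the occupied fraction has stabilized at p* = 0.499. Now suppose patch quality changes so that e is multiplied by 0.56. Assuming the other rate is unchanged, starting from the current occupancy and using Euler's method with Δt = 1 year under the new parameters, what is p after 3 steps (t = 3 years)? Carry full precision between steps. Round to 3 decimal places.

Balance m(1−p*) = e·p* gives e = m(1−p*)/p* = 0.697×0.50100/0.49900 = 0.69979.
Starting from p₀ = 0.49900; update p ← p + (dp/dt)·Δt with the new parameters.
step 1: Δp = +0.15365, p = 0.65265
step 2: Δp = -0.01366, p = 0.63899
step 3: Δp = +0.00121, p = 0.64020

0.640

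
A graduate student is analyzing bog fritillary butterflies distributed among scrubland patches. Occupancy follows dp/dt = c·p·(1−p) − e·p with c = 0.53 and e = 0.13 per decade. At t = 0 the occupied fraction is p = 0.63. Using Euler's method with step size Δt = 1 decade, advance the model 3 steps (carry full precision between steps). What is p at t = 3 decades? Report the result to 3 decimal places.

0.721

Update rule: p ← p + [c·p·(1−p) − e·p]·Δt with Δt = 1.
  1  |  dp/dt·Δt = +0.041643  |  p_1 = 0.671643
  2  |  dp/dt·Δt = +0.029572  |  p_2 = 0.701215
  3  |  dp/dt·Δt = +0.019884  |  p_3 = 0.721099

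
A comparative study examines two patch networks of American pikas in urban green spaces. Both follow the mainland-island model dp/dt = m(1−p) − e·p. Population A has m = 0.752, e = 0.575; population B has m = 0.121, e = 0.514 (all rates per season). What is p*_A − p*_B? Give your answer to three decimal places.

A: p*_A = m/(m+e) = 0.752/1.3270 = 0.5667.
B: p*_B = 0.121/0.6350 = 0.1906.
p*_A − p*_B = 0.5667 − 0.1906 = 0.3761.

0.376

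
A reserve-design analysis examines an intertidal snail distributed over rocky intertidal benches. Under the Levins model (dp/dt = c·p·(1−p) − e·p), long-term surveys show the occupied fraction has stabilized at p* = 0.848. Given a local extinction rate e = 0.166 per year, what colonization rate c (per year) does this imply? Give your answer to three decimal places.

At equilibrium c(1−p*) = e, so c = e/(1−p*).
c = 0.166/(1 − 0.848) = 0.166/0.1520 = 1.0921.

1.092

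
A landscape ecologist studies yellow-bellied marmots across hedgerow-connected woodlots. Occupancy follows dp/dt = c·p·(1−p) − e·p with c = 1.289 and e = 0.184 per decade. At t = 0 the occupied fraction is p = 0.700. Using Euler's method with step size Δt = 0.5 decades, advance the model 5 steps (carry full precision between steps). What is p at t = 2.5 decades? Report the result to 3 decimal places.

0.853

Update rule: p ← p + [c·p·(1−p) − e·p]·Δt with Δt = 0.5.
p: 0.70000 → 0.77094  (Δp = +0.07094)
p: 0.77094 → 0.81383  (Δp = +0.04288)
p: 0.81383 → 0.83661  (Δp = +0.02278)
p: 0.83661 → 0.84774  (Δp = +0.01113)
p: 0.84774 → 0.85294  (Δp = +0.00520)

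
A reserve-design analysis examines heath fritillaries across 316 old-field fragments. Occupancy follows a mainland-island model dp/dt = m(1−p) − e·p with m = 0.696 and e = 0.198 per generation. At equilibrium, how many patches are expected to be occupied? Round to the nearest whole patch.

246

p* = m/(m+e) = 0.696/0.8940 = 0.7785.
Expected occupied patches = N × p* = 316 × 0.7785 = 246.01 ≈ 246.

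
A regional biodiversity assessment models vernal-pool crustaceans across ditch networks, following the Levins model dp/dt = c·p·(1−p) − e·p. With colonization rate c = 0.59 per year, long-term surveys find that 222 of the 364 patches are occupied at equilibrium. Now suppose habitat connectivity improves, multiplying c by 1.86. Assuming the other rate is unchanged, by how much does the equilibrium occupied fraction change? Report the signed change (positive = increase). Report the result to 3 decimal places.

0.180

Observed p* = 222/364 = 0.60989.
Balance c(1−p*) = e gives e = 0.59×(1 − 0.60989) = 0.23016.
New p* = 1 − e/c = 1 − 0.23016/1.09740 = 0.79027.
Δp* = 0.79027 − 0.60989 = +0.18038.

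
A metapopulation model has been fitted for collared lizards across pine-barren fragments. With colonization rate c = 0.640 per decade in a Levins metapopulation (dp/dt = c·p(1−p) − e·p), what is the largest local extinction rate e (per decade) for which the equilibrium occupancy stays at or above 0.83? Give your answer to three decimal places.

0.109

1 − e/c ≥ 0.83 ⇒ e ≤ c(1 − 0.83) = 0.640 × 0.1700.
e_max = 0.1088.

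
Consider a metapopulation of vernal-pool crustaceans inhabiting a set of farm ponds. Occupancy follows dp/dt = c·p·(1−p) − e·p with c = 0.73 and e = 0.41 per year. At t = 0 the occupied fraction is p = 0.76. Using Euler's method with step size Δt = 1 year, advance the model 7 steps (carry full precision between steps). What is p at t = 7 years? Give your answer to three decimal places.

0.448

Update rule: p ← p + [c·p·(1−p) − e·p]·Δt with Δt = 1.
  1  |  dp/dt·Δt = -0.178448  |  p_1 = 0.581552
  2  |  dp/dt·Δt = -0.060791  |  p_2 = 0.520761
  3  |  dp/dt·Δt = -0.031326  |  p_3 = 0.489434
  4  |  dp/dt·Δt = -0.018249  |  p_4 = 0.471185
  5  |  dp/dt·Δt = -0.011292  |  p_5 = 0.459893
  6  |  dp/dt·Δt = -0.007230  |  p_6 = 0.452662
  7  |  dp/dt·Δt = -0.004727  |  p_7 = 0.447935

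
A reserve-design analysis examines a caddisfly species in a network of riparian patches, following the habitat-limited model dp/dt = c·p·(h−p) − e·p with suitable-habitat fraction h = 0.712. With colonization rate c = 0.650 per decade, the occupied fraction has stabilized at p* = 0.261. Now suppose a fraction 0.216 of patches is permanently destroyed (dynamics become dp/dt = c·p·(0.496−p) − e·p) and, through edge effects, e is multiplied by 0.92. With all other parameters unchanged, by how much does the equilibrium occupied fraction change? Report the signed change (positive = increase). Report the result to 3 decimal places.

Balance c(h−p*) = e gives e = 0.650×(0.712 − 0.26100) = 0.29315.
New p* = 0.496 − e/c = 0.496 − 0.26970/0.65000 = 0.08108.
Δp* = 0.08108 − 0.26100 = -0.17992.

-0.180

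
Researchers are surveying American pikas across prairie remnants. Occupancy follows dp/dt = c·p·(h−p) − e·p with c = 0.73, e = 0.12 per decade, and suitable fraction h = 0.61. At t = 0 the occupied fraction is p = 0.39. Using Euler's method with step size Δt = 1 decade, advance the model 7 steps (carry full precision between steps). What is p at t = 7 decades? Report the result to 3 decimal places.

Update rule: p ← p + [c·p·(h−p) − e·p]·Δt with Δt = 1.
p: 0.39000 → 0.40583  (Δp = +0.01583)
p: 0.40583 → 0.41762  (Δp = +0.01179)
p: 0.41762 → 0.42615  (Δp = +0.00854)
p: 0.42615 → 0.43221  (Δp = +0.00605)
p: 0.43221 → 0.43644  (Δp = +0.00423)
p: 0.43644 → 0.43936  (Δp = +0.00292)
p: 0.43936 → 0.44137  (Δp = +0.00201)

0.441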